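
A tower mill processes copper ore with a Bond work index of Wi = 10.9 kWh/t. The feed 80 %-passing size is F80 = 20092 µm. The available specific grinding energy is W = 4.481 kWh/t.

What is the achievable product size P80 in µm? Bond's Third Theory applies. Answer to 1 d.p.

P80 = 431.1 µm

W = 10·Wi·[P80^(−½) − F80^(−½)]
⇒ 1/√P80 = W/(10·Wi) + 1/√F80
  = 4.4810/(10·10.9) + 1/√20092 = 0.041110 + 0.007055 = 0.048165
P80 = (1/0.048165)² = 20.7620² = 431.06 µm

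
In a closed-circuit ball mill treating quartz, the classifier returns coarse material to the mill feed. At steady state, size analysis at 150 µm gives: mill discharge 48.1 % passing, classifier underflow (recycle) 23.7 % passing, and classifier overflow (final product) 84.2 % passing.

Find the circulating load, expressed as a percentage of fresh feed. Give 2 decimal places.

Balance %-passing 150 µm (r = R/F):
(1+r)·d = r·u + o ⇒ r = (o−d)/(d−u)
r = (84.2 − 48.1)/(48.1 − 23.7) = 36.1/24.4 = 1.4795
CL = 100·r = 147.95 %

CL = 147.95 %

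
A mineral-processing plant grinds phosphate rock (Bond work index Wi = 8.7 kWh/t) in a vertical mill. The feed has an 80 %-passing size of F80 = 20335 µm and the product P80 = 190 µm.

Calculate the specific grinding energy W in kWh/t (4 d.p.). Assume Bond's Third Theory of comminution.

W = 10·Wi·[P80^(−½) − F80^(−½)]
1/√190 = 0.072548;  1/√20335 = 0.007013
W = 10·8.7·(0.072548 − 0.007013) = 5.7015 kWh/t

W = 5.7015 kWh/t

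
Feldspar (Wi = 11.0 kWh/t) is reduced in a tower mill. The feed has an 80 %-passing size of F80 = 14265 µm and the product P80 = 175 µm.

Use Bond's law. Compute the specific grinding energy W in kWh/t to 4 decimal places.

W = 7.3942 kWh/t

W = 10·Wi·[P80^(−½) − F80^(−½)]
1/√175 = 0.075593;  1/√14265 = 0.008373
W = 10·11.0·(0.075593 − 0.008373) = 7.3942 kWh/t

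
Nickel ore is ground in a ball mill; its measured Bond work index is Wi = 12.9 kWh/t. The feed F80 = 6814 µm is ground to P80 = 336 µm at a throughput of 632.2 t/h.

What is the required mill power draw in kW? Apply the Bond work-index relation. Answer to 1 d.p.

P = 3461.2 kW

Bond:  W = 10 Wi (1/√P − 1/√F)
W = 10·12.9·(1/√336 − 1/√6814) = 10·12.9·(0.042440) = 5.4748 kWh/t
Mill draw = 5.4748 × 632.2 = 3461.2 kW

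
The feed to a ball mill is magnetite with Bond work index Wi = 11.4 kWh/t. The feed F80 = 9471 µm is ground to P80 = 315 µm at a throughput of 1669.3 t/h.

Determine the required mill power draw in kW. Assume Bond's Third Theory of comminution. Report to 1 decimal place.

P = 8766.8 kW

W = 10·Wi·[P80^(−½) − F80^(−½)]
W = 10·11.4·(1/√315 − 1/√9471) = 10·11.4·(0.046068) = 5.2518 kWh/t
Mill draw = 5.2518 × 1669.3 = 8766.8 kW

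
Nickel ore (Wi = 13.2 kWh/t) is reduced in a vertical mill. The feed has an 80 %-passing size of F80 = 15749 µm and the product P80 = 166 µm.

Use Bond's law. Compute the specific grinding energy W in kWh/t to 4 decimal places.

W_Bond = 10·Wi·(1/√P₈₀ − 1/√F₈₀)
1/√166 = 0.077615;  1/√15749 = 0.007968
W = 10·13.2·(0.077615 − 0.007968) = 9.1934 kWh/t

W = 9.1934 kWh/t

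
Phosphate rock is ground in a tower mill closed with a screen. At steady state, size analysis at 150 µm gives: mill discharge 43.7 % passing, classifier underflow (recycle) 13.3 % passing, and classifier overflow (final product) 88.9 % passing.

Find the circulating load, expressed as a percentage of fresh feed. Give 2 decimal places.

CL = 148.68 %

Balance %-passing 150 µm (r = R/F):
(1+r)·d = r·u + o ⇒ r = (o−d)/(d−u)
r = (88.9 − 43.7)/(43.7 − 13.3) = 45.2/30.4 = 1.4868
CL = 100·r = 148.68 %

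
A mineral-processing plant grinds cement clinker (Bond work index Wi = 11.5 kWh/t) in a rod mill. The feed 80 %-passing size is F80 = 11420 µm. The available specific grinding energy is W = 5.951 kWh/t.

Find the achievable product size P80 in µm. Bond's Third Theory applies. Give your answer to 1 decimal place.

P80 = 267.8 µm

W = 10 Wi / √P80 − 10 Wi / √F80
P80^(−½) = W/(10 Wi) + F80^(−½)
  = 5.9510/(10·11.5) + 1/√11420 = 0.051748 + 0.009358 = 0.061105
P80 = (1/0.061105)² = 16.3651² = 267.82 µm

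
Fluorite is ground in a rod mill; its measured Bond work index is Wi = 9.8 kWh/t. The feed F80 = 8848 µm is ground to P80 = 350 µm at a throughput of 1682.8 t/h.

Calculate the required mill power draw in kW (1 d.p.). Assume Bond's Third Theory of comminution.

P = 7061.8 kW

W = 10 Wi (P80^-0.5 − F80^-0.5)
W = 10·9.8·(1/√350 − 1/√8848) = 10·9.8·(0.042821) = 4.1965 kWh/t
Mill draw = 4.1965 × 1682.8 = 7061.8 kW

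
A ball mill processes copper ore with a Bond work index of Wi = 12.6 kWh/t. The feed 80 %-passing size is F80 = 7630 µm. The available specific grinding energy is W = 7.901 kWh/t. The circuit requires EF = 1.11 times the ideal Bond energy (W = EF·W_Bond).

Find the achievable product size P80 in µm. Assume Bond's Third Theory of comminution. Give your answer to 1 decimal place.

P80 = 216.6 µm

W = 10·Wi·[P80^(−½) − F80^(−½)]
W_Bond = W / EF = 7.901 / 1.11 = 7.1180 kWh/t
⇒ 1/√P80 = W_Bond/(10·Wi) + 1/√F80
  = 7.1180/(10·12.6) + 1/√7630 = 0.056492 + 0.011448 = 0.067940
P80 = (1/0.067940)² = 14.7188² = 216.64 µm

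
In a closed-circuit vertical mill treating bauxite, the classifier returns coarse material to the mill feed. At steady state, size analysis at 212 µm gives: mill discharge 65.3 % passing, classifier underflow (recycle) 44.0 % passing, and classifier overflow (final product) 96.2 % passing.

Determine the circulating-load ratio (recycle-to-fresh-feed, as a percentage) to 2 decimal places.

CL = 145.07 %

Let r = R/F. Size balance at 212 µm:
Fd + Rd = Ru + Fo ⇒ R/F = (o−d)/(d−u)
r = (96.2 − 65.3)/(65.3 − 44.0) = 30.9/21.3 = 1.4507
CL = 100·r = 145.07 %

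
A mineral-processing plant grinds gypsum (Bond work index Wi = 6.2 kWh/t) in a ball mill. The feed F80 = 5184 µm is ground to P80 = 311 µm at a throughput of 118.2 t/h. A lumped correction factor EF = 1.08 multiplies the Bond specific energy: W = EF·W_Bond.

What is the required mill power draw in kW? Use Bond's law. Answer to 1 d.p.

P = 338.9 kW

W = 10·Wi·(P80^(-½) − F80^(-½))
W = 10·6.2·(1/√311 − 1/√5184) = 10·6.2·(0.042816) = 2.6546 kWh/t
With EF = 1.08: W = 2.6546·1.08 = 2.8670 kWh/t
P_mill = W·ṁ = 2.8670·118.2 = 338.9 kW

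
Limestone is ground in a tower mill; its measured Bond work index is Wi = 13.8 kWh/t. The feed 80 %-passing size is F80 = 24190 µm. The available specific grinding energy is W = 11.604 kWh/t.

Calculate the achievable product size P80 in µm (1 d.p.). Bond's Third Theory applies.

Bond: W = 10·Wi·(1/√P80 − 1/√F80)
⇒ 1/√P80 = W/(10 Wi) + 1/√F80
  = 11.6040/(10·13.8) + 1/√24190 = 0.084087 + 0.006430 = 0.090517
P80 = (1/0.090517)² = 11.0477² = 122.05 µm

P80 = 122.1 µm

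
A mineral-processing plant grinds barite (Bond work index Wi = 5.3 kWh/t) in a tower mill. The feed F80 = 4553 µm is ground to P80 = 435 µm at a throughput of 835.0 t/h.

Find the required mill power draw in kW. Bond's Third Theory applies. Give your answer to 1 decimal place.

Bond:  W = 10 Wi (1/√P − 1/√F)
W = 10·5.3·(1/√435 − 1/√4553) = 10·5.3·(0.033126) = 1.7557 kWh/t
P = W·T = 1.7557·835.0 = 1466.0 kW

P = 1466.0 kW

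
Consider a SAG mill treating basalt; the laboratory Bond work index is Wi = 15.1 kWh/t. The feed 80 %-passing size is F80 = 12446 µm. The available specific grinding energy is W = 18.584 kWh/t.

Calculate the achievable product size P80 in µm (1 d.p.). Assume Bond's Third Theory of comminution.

W = 10·Wi·(P80^(-½) − F80^(-½))
P80^(−½) = W/(10 Wi) + F80^(−½)
  = 18.5840/(10·15.1) + 1/√12446 = 0.123073 + 0.008964 = 0.132037
P80 = (1/0.132037)² = 7.5737² = 57.36 µm

P80 = 57.4 µm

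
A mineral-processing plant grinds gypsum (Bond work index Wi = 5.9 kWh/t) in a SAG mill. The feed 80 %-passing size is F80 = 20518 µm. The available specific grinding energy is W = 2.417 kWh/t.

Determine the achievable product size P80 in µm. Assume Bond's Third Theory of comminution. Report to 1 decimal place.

W = 10 Wi (1/√P80 − 1/√F80)  [Bond]
⇒ 1/√P80 = W/(10 Wi) + 1/√F80
  = 2.4170/(10·5.9) + 1/√20518 = 0.040966 + 0.006981 = 0.047947
P80 = (1/0.047947)² = 20.8562² = 434.98 µm

P80 = 435.0 µm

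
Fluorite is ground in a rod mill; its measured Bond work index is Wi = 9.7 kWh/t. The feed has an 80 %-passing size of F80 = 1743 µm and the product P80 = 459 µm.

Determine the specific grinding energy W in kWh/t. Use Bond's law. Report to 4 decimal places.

W = 2.2042 kWh/t

W = 10 Wi (1/√P80 − 1/√F80)  [Bond]
1/√459 = 0.046676;  1/√1743 = 0.023953
W = 10·9.7·(0.046676 − 0.023953) = 2.2042 kWh/t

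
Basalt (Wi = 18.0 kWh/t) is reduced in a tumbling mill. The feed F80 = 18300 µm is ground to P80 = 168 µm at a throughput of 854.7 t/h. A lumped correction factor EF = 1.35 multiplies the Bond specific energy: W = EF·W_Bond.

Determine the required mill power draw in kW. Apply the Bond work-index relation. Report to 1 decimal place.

W = 10 Wi (1/√P80 − 1/√F80)  [Bond]
W = 10·18.0·(1/√168 − 1/√18300) = 10·18.0·(0.069759) = 12.5567 kWh/t
Corrected W = EF·W_Bond = 1.35·12.5567 = 16.9515 kWh/t
P_mill = W·ṁ = 16.9515·854.7 = 14488.5 kW

P = 14488.5 kW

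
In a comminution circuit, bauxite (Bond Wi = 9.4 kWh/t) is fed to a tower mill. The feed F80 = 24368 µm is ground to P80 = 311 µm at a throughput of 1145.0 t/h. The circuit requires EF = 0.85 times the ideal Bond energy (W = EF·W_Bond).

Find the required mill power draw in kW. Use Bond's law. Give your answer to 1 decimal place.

P = 4601.6 kW

W = 10 Wi / √P80 − 10 Wi / √F80
W = 10·9.4·(1/√311 − 1/√24368) = 10·9.4·(0.050299) = 4.7281 kWh/t
With EF = 0.85: W = 4.7281·0.85 = 4.0189 kWh/t
Mill draw = 4.0189 × 1145.0 = 4601.6 kW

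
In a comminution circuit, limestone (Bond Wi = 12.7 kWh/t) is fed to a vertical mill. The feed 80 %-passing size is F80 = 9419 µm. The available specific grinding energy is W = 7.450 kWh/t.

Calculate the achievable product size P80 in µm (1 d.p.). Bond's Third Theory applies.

P80 = 210.3 µm

W = 10·Wi·(P80^(-½) − F80^(-½))
P80^(−½) = W/(10 Wi) + F80^(−½)
  = 7.4500/(10·12.7) + 1/√9419 = 0.058661 + 0.010304 = 0.068965
P80 = (1/0.068965)² = 14.5001² = 210.25 µm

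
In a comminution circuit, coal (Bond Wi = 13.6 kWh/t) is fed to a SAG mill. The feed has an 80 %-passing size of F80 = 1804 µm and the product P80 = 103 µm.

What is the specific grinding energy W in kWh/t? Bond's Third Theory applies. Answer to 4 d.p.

W_Bond = 10·Wi·(1/√P₈₀ − 1/√F₈₀)
1/√103 = 0.098533;  1/√1804 = 0.023544
W = 10·13.6·(0.098533 − 0.023544) = 10.1985 kWh/t

W = 10.1985 kWh/t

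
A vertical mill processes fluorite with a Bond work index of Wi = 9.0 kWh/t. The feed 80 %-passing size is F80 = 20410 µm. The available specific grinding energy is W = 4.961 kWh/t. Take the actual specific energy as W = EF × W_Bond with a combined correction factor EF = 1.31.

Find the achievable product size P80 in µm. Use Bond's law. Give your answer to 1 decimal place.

P80 = 415.2 µm

W = 10 Wi (P80^-0.5 − F80^-0.5)
W_Bond = W / EF = 4.961 / 1.31 = 3.7870 kWh/t
⇒ 1/√P80 = W_Bond/(10 Wi) + 1/√F80
  = 3.7870/(10·9.0) + 1/√20410 = 0.042078 + 0.007000 = 0.049078
P80 = (1/0.049078)² = 20.3758² = 415.18 µm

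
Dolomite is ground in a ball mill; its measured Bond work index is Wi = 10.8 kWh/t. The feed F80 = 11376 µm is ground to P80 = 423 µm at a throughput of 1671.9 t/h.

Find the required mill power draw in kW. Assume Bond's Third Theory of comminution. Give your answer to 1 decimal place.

P = 7086.4 kW

W = 10 Wi / √P80 − 10 Wi / √F80
W = 10·10.8·(1/√423 − 1/√11376) = 10·10.8·(0.039246) = 4.2386 kWh/t
Power = W × throughput = 4.2386 kWh/t × 1671.9 t/h = 7086.4 kW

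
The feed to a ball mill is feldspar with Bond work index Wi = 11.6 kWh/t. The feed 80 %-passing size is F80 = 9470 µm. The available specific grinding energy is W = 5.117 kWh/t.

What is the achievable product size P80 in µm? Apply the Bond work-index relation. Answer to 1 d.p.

W = 10·Wi·(P80^(-½) − F80^(-½))
1/√P80 = 1/√F80 + W/(10·Wi)
  = 5.1170/(10·11.6) + 1/√9470 = 0.044112 + 0.010276 = 0.054388
P80 = (1/0.054388)² = 18.3864² = 338.06 µm

P80 = 338.1 µm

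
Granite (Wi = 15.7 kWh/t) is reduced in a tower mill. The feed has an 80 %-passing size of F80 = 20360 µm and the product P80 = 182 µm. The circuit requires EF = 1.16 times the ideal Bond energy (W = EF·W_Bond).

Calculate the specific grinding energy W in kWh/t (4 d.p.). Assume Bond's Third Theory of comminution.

W = 12.2233 kWh/t

W = 10 Wi (1/√P80 − 1/√F80)  [Bond]
1/√182 = 0.074125;  1/√20360 = 0.007008
W = 10·15.7·(0.074125 − 0.007008) = 10.5373 kWh/t
With EF = 1.16: W = 10.5373·1.16 = 12.2233 kWh/t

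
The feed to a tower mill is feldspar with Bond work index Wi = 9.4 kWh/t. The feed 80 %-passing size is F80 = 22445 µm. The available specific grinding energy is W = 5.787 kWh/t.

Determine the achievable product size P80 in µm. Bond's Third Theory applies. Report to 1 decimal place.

P80 = 214.8 µm

Bond: W = 10·Wi·(1/√P80 − 1/√F80)
1/√P80 = 1/√F80 + W/(10·Wi)
  = 5.7870/(10·9.4) + 1/√22445 = 0.061564 + 0.006675 = 0.068239
P80 = (1/0.068239)² = 14.6544² = 214.75 µm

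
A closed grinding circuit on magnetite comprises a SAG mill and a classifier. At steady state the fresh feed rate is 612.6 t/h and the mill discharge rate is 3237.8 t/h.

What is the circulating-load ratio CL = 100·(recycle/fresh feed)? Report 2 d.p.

Discharge = new feed + return, hence
R = M − F = 3237.8 − 612.6 = 2625.2 t/h
CL = 100·R/F = 100·2625.2/612.6 = 428.53 %

CL = 428.53 %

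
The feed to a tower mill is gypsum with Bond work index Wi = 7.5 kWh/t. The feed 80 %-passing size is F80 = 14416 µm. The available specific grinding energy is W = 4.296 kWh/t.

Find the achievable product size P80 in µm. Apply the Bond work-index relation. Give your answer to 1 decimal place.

W = 10·Wi·[P80^(−½) − F80^(−½)]
⇒ 1/√P80 = W/(10 Wi) + 1/√F80
  = 4.2960/(10·7.5) + 1/√14416 = 0.057280 + 0.008329 = 0.065609
P80 = (1/0.065609)² = 15.2419² = 232.31 µm

P80 = 232.3 µm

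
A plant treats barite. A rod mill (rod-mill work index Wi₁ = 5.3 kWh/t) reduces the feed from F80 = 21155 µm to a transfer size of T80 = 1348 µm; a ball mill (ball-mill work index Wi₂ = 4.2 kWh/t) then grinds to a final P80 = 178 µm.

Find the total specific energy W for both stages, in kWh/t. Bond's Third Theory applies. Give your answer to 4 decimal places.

W_Bond = 10·Wi·(1/√P₈₀ − 1/√F₈₀)
Stage 1 (21155→1348 µm, Wi₁=5.3): W₁ = 10·5.3·(0.027237 − 0.006875) = 1.0792 kWh/t
Stage 2 (1348→178 µm, Wi₂=4.2): W₂ = 10·4.2·(0.074953 − 0.027237) = 2.0041 kWh/t
W = W₁ + W₂ = 1.0792 + 2.0041 = 3.0832 kWh/t

W = 3.0832 kWh/t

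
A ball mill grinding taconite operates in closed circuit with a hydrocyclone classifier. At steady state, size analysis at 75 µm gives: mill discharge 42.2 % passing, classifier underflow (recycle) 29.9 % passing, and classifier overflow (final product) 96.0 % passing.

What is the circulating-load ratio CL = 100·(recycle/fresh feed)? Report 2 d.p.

CL = 437.40 %

Mass balance on the −75 µm fraction:
r = (o − d)/(d − u)
r = (96.0 − 42.2)/(42.2 − 29.9) = 53.8/12.3 = 4.3740
CL = 100·r = 437.40 %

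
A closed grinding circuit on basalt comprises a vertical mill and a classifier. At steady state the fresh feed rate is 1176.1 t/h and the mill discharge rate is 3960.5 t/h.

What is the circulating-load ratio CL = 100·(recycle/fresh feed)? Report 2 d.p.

M = F + R at steady state, so:
R = M − F = 3960.5 − 1176.1 = 2784.4 t/h
CL = 100·R/F = 100·2784.4/1176.1 = 236.75 %

CL = 236.75 %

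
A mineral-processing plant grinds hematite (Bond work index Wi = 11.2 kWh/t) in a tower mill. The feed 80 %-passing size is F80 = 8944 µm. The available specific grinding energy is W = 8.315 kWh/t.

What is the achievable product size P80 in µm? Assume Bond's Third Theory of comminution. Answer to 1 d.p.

Bond:  W = 10 Wi (1/√P − 1/√F)
P80^(−½) = W/(10 Wi) + F80^(−½)
  = 8.3150/(10·11.2) + 1/√8944 = 0.074241 + 0.010574 = 0.084815
P80 = (1/0.084815)² = 11.7904² = 139.01 µm

P80 = 139.0 µm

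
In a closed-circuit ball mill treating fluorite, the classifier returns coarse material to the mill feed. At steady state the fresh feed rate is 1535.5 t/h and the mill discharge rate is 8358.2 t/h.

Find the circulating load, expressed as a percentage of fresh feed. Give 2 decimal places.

Mill node: discharge = fresh + recycle.
R = M − F = 8358.2 − 1535.5 = 6822.7 t/h
CL = 100·R/F = 100·6822.7/1535.5 = 444.33 %

CL = 444.33 %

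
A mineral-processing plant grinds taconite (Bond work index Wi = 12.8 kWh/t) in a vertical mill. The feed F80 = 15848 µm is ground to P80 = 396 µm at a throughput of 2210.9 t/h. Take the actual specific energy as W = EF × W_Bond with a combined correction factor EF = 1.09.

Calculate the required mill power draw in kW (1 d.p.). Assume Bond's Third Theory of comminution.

P = 13050.6 kW

W_Bond = 10·Wi·(1/√P₈₀ − 1/√F₈₀)
W = 10·12.8·(1/√396 − 1/√15848) = 10·12.8·(0.042308) = 5.4155 kWh/t
Corrected W = EF·W_Bond = 1.09·5.4155 = 5.9029 kWh/t
Power = W × throughput = 5.9029 kWh/t × 2210.9 t/h = 13050.6 kW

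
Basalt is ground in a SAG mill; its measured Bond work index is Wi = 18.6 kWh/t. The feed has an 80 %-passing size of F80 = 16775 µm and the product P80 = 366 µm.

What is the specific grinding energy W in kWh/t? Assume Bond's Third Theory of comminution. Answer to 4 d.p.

W = 10 Wi / √P80 − 10 Wi / √F80
1/√366 = 0.052271;  1/√16775 = 0.007721
W = 10·18.6·(0.052271 − 0.007721) = 8.2863 kWh/t

W = 8.2863 kWh/t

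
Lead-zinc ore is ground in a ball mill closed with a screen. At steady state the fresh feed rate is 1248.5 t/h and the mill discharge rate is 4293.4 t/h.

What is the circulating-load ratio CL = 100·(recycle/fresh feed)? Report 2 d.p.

Steady state: M = F + R.
R = M − F = 4293.4 − 1248.5 = 3044.9 t/h
CL = 100·R/F = 100·3044.9/1248.5 = 243.88 %

CL = 243.88 %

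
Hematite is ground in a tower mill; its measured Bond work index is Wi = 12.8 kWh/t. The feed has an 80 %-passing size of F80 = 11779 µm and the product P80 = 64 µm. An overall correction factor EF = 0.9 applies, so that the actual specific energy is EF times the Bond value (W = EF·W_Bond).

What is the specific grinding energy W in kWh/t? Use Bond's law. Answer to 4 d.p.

W = 13.3386 kWh/t

W = 10 Wi (P80^-0.5 − F80^-0.5)
1/√64 = 0.125000;  1/√11779 = 0.009214
W = 10·12.8·(0.125000 − 0.009214) = 14.8206 kWh/t
W_actual = 0.9 × 14.8206 = 13.3386 kWh/t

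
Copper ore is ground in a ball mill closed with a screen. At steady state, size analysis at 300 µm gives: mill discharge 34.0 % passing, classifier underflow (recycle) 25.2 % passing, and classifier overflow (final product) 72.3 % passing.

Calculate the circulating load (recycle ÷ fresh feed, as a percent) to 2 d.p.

Two-product formula at 300 µm:
(1+r)·d = r·u + o ⇒ r = (o−d)/(d−u)
r = (72.3 − 34.0)/(34.0 − 25.2) = 38.3/8.8 = 4.3523
CL = 100·r = 435.23 %

CL = 435.23 %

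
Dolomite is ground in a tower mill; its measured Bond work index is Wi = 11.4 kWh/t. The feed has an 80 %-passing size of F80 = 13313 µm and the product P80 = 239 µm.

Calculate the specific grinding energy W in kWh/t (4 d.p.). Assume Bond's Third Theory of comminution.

W = 6.3860 kWh/t

W = 10 Wi (P80^-0.5 − F80^-0.5)
1/√239 = 0.064685;  1/√13313 = 0.008667
W = 10·11.4·(0.064685 − 0.008667) = 6.3860 kWh/t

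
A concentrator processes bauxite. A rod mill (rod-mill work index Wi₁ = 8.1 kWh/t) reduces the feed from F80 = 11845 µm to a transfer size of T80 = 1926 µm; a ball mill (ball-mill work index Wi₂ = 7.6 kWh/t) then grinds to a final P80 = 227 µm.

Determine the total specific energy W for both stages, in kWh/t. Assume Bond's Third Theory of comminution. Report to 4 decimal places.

W = 10 Wi (1/√P80 − 1/√F80)  [Bond]
Stage 1 (11845→1926 µm, Wi₁=8.1): W₁ = 10·8.1·(0.022786 − 0.009188) = 1.1014 kWh/t
Stage 2 (1926→227 µm, Wi₂=7.6): W₂ = 10·7.6·(0.066372 − 0.022786) = 3.3125 kWh/t
W = W₁ + W₂ = 1.1014 + 3.3125 = 4.4140 kWh/t

W = 4.4140 kWh/t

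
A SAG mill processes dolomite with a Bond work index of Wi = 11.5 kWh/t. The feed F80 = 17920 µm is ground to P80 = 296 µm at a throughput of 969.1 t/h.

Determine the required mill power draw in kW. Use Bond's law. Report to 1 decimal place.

W = 10·Wi·[P80^(−½) − F80^(−½)]
W = 10·11.5·(1/√296 − 1/√17920) = 10·11.5·(0.050654) = 5.8252 kWh/t
Power = W × throughput = 5.8252 kWh/t × 969.1 t/h = 5645.2 kW

P = 5645.2 kW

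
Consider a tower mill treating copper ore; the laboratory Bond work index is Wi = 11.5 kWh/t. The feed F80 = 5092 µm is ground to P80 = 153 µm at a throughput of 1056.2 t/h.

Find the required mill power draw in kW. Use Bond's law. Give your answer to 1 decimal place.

P = 8117.5 kW

W = 10 Wi / √P80 − 10 Wi / √F80
W = 10·11.5·(1/√153 − 1/√5092) = 10·11.5·(0.066831) = 7.6856 kWh/t
Mill draw = 7.6856 × 1056.2 = 8117.5 kW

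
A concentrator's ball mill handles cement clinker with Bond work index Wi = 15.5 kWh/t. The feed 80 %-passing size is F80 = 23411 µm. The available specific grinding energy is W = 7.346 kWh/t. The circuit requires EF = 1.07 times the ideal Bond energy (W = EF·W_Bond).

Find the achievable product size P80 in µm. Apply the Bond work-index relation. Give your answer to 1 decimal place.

P80 = 387.1 µm

W = 10·Wi·[P80^(−½) − F80^(−½)]
W_Bond = W / EF = 7.346 / 1.07 = 6.8654 kWh/t
⇒ 1/√P80 = W_Bond/(10·Wi) + 1/√F80
  = 6.8654/(10·15.5) + 1/√23411 = 0.044293 + 0.006536 = 0.050829
P80 = (1/0.050829)² = 19.6739² = 387.06 µm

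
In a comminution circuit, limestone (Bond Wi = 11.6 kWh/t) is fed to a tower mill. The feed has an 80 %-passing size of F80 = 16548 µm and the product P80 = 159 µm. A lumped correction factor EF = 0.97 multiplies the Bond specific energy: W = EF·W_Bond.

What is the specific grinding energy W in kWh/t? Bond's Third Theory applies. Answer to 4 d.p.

W = 10·Wi·[P80^(−½) − F80^(−½)]
1/√159 = 0.079305;  1/√16548 = 0.007774
W = 10·11.6·(0.079305 − 0.007774) = 8.2977 kWh/t
With EF = 0.97: W = 8.2977·0.97 = 8.0487 kWh/t

W = 8.0487 kWh/t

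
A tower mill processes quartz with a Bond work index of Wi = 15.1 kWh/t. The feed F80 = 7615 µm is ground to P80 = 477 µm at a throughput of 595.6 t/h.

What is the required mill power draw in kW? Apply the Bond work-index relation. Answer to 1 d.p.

W = 10 Wi (1/√P80 − 1/√F80)  [Bond]
W = 10·15.1·(1/√477 − 1/√7615) = 10·15.1·(0.034327) = 5.1834 kWh/t
P = W·T = 5.1834·595.6 = 3087.3 kW

P = 3087.3 kW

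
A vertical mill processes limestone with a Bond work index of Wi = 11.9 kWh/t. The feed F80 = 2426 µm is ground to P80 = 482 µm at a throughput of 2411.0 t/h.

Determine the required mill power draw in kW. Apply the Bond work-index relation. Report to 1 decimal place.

Bond: W = 10·Wi·(1/√P80 − 1/√F80)
W = 10·11.9·(1/√482 − 1/√2426) = 10·11.9·(0.025246) = 3.0043 kWh/t
P_mill = W·ṁ = 3.0043·2411.0 = 7243.3 kW

P = 7243.3 kW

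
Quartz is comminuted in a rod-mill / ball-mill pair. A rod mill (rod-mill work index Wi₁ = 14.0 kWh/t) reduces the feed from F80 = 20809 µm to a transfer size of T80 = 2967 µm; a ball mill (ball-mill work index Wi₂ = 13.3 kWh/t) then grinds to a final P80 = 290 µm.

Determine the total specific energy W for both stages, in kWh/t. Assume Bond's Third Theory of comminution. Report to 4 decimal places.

W = 6.9680 kWh/t

W_Bond = 10·Wi·(1/√P₈₀ − 1/√F₈₀)
Stage 1 (20809→2967 µm, Wi₁=14.0): W₁ = 10·14.0·(0.018359 − 0.006932) = 1.5997 kWh/t
Stage 2 (2967→290 µm, Wi₂=13.3): W₂ = 10·13.3·(0.058722 − 0.018359) = 5.3683 kWh/t
W = W₁ + W₂ = 1.5997 + 5.3683 = 6.9680 kWh/t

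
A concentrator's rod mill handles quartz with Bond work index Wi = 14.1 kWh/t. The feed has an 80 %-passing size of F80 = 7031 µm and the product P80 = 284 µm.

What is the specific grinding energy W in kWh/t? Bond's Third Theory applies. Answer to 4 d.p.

W = 10·Wi·(P80^(-½) − F80^(-½))
1/√284 = 0.059339;  1/√7031 = 0.011926
W = 10·14.1·(0.059339 − 0.011926) = 6.6853 kWh/t

W = 6.6853 kWh/t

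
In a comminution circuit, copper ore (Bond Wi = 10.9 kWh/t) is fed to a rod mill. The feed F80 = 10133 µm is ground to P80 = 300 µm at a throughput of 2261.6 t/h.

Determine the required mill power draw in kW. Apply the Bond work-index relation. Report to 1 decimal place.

P = 11783.6 kW

W = 10·Wi·[P80^(−½) − F80^(−½)]
W = 10·10.9·(1/√300 − 1/√10133) = 10·10.9·(0.047801) = 5.2103 kWh/t
Power = W × throughput = 5.2103 kWh/t × 2261.6 t/h = 11783.6 kW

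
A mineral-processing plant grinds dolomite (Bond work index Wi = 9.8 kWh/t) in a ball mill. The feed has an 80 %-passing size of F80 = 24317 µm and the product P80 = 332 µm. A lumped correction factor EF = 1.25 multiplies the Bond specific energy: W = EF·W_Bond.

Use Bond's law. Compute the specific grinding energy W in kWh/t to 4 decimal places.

W = 5.9375 kWh/t

Bond:  W = 10 Wi (1/√P − 1/√F)
1/√332 = 0.054882;  1/√24317 = 0.006413
W = 10·9.8·(0.054882 − 0.006413) = 4.7500 kWh/t
Corrected W = EF·W_Bond = 1.25·4.7500 = 5.9375 kWh/t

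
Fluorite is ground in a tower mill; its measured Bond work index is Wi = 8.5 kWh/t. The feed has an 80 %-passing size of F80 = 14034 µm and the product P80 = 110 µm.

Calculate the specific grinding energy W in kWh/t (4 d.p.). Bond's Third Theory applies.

W = 10 Wi / √P80 − 10 Wi / √F80
1/√110 = 0.095346;  1/√14034 = 0.008441
W = 10·8.5·(0.095346 − 0.008441) = 7.3869 kWh/t

W = 7.3869 kWh/t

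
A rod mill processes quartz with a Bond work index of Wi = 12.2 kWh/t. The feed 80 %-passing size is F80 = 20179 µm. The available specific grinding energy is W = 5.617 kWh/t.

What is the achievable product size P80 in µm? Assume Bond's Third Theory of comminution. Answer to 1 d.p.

P80 = 354.9 µm

Bond:  W = 10 Wi (1/√P − 1/√F)
⇒ 1/√P80 = W/(10·Wi) + 1/√F80
  = 5.6170/(10·12.2) + 1/√20179 = 0.046041 + 0.007040 = 0.053081
P80 = (1/0.053081)² = 18.8393² = 354.92 µm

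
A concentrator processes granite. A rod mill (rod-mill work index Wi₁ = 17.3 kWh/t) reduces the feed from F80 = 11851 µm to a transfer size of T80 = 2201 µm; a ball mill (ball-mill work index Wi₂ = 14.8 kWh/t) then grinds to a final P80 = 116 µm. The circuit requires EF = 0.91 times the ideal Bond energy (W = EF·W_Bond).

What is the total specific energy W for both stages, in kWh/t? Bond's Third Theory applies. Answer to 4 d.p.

W = 11.5435 kWh/t

Bond: W = 10·Wi·(1/√P80 − 1/√F80)
Stage 1 (11851→2201 µm, Wi₁=17.3): W₁ = 10·17.3·(0.021315 − 0.009186) = 2.0984 kWh/t
Stage 2 (2201→116 µm, Wi₂=14.8): W₂ = 10·14.8·(0.092848 − 0.021315) = 10.5868 kWh/t
W = W₁ + W₂ = 2.0984 + 10.5868 = 12.6852 kWh/t
Corrected W = EF·W_Bond = 0.91·12.6852 = 11.5435 kWh/t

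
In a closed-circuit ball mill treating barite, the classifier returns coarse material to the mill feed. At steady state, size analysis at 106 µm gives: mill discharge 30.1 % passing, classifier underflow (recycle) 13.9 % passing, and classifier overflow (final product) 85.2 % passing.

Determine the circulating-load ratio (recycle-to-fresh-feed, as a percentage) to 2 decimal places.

CL = 340.12 %

Let r = R/F. Size balance at 106 µm:
d + r·d = r·u + o → r(d−u) = o−d
r = (85.2 − 30.1)/(30.1 − 13.9) = 55.1/16.2 = 3.4012
CL = 100·r = 340.12 %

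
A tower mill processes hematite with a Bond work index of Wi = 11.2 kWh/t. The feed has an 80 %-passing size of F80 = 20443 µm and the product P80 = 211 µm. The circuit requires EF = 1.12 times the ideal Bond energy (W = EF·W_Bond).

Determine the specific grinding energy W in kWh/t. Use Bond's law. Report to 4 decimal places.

W = 10 Wi / √P80 − 10 Wi / √F80
1/√211 = 0.068843;  1/√20443 = 0.006994
W = 10·11.2·(0.068843 − 0.006994) = 6.9271 kWh/t
With EF = 1.12: W = 6.9271·1.12 = 7.7583 kWh/t

W = 7.7583 kWh/t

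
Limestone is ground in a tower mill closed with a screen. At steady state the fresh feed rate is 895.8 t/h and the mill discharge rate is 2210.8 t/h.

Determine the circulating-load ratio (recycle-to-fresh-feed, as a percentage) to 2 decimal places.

M = F + R at steady state, so:
R = M − F = 2210.8 − 895.8 = 1315.0 t/h
CL = 100·R/F = 100·1315.0/895.8 = 146.80 %

CL = 146.80 %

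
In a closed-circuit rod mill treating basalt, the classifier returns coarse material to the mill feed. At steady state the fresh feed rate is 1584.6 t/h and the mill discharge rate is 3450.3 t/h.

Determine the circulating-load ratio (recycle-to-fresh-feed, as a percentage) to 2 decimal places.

CL = 117.74 %

Mill node: discharge = fresh + recycle.
R = M − F = 3450.3 − 1584.6 = 1865.7 t/h
CL = 100·R/F = 100·1865.7/1584.6 = 117.74 %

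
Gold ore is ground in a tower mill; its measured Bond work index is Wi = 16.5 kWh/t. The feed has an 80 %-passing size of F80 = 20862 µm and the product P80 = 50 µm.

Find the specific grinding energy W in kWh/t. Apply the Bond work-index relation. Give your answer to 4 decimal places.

W = 10·Wi·(P80^(-½) − F80^(-½))
1/√50 = 0.141421;  1/√20862 = 0.006923
W = 10·16.5·(0.141421 − 0.006923) = 22.1922 kWh/t

W = 22.1922 kWh/t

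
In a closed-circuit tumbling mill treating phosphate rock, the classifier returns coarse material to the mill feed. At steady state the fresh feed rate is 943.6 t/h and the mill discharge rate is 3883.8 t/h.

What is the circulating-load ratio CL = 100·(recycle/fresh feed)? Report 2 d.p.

M = F + R at steady state, so:
R = M − F = 3883.8 − 943.6 = 2940.2 t/h
CL = 100·R/F = 100·2940.2/943.6 = 311.59 %

CL = 311.59 %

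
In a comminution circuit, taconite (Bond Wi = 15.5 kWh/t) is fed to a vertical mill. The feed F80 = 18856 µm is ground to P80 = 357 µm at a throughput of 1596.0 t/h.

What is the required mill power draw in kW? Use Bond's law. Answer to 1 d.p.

P = 11291.2 kW

Bond:  W = 10 Wi (1/√P − 1/√F)
W = 10·15.5·(1/√357 − 1/√18856) = 10·15.5·(0.045643) = 7.0747 kWh/t
Power = W × throughput = 7.0747 kWh/t × 1596.0 t/h = 11291.2 kW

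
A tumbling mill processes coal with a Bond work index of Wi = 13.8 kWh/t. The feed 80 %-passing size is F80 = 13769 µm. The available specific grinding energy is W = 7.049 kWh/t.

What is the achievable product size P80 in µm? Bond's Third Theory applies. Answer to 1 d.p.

P80 = 281.5 µm

W = 10 Wi (P80^-0.5 − F80^-0.5)
P80^-0.5 = F80^-0.5 + W/(10 Wi)
  = 7.0490/(10·13.8) + 1/√13769 = 0.051080 + 0.008522 = 0.059602
P80 = (1/0.059602)² = 16.7780² = 281.50 µm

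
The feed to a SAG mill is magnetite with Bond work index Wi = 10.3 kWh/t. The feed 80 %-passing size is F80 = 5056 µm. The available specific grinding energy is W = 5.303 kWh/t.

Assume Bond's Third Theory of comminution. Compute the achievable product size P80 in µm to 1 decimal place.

P80 = 232.7 µm

W = 10·Wi·[P80^(−½) − F80^(−½)]
⇒ 1/√P80 = W/(10·Wi) + 1/√F80
  = 5.3030/(10·10.3) + 1/√5056 = 0.051485 + 0.014064 = 0.065549
P80 = (1/0.065549)² = 15.2558² = 232.74 µm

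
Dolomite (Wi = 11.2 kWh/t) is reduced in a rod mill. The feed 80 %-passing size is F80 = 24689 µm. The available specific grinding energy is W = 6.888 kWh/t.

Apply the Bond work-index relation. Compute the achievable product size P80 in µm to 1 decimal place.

Bond: W = 10·Wi·(1/√P80 − 1/√F80)
P80^-0.5 = F80^-0.5 + W/(10 Wi)
  = 6.8880/(10·11.2) + 1/√24689 = 0.061500 + 0.006364 = 0.067864
P80 = (1/0.067864)² = 14.7353² = 217.13 µm

P80 = 217.1 µm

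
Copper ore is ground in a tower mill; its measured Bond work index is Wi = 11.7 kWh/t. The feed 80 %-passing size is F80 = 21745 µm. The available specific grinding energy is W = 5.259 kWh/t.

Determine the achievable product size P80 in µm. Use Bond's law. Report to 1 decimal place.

W = 10 Wi / √P80 − 10 Wi / √F80
P80^-0.5 = F80^-0.5 + W/(10 Wi)
  = 5.2590/(10·11.7) + 1/√21745 = 0.044949 + 0.006781 = 0.051730
P80 = (1/0.051730)² = 19.3311² = 373.69 µm

P80 = 373.7 µm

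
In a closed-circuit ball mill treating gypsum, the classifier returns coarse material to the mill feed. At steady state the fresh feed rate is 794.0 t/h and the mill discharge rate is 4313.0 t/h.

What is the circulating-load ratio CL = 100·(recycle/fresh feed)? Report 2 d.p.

CL = 443.20 %

Mill node: discharge = fresh + recycle.
R = M − F = 4313.0 − 794.0 = 3519.0 t/h
CL = 100·R/F = 100·3519.0/794.0 = 443.20 %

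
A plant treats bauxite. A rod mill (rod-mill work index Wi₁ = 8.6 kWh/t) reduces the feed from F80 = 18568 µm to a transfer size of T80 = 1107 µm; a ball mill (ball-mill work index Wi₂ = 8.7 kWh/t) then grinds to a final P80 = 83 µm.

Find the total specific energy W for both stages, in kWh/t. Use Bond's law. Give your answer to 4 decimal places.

W = 8.8883 kWh/t

W = 10·Wi·(P80^(-½) − F80^(-½))
Stage 1 (18568→1107 µm, Wi₁=8.6): W₁ = 10·8.6·(0.030056 − 0.007339) = 1.9537 kWh/t
Stage 2 (1107→83 µm, Wi₂=8.7): W₂ = 10·8.7·(0.109764 − 0.030056) = 6.9346 kWh/t
W = W₁ + W₂ = 1.9537 + 6.9346 = 8.8883 kWh/t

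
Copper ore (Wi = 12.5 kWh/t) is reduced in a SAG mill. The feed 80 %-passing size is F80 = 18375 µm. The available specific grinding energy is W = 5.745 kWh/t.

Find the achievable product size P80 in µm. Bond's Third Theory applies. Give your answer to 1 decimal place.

W = 10·Wi·[P80^(−½) − F80^(−½)]
1/√P80 = 1/√F80 + W/(10·Wi)
  = 5.7450/(10·12.5) + 1/√18375 = 0.045960 + 0.007377 = 0.053337
P80 = (1/0.053337)² = 18.7487² = 351.51 µm

P80 = 351.5 µm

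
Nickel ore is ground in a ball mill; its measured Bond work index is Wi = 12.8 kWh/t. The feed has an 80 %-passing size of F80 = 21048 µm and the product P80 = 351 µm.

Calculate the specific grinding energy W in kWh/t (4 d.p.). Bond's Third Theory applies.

W = 5.9499 kWh/t

W_Bond = 10·Wi·(1/√P₈₀ − 1/√F₈₀)
1/√351 = 0.053376;  1/√21048 = 0.006893
W = 10·12.8·(0.053376 − 0.006893) = 5.9499 kWh/t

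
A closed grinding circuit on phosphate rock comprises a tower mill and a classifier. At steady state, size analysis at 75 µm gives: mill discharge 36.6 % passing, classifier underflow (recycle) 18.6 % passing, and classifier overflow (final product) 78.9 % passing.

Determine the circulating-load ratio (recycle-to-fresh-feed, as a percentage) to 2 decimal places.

Two-product formula at 75 µm:
(1+r)d = ru + o → r = (o−d)/(d−u)
r = (78.9 − 36.6)/(36.6 − 18.6) = 42.3/18.0 = 2.3500
CL = 100·r = 235.00 %

CL = 235.00 %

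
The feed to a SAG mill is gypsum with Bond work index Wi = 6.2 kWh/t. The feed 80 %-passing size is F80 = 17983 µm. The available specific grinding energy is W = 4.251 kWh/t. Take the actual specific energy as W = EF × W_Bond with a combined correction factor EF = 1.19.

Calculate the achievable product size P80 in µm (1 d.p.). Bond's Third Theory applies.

Bond:  W = 10 Wi (1/√P − 1/√F)
W_Bond = W / EF = 4.251 / 1.19 = 3.5723 kWh/t
⇒ 1/√P80 = W_Bond/(10 Wi) + 1/√F80
  = 3.5723/(10·6.2) + 1/√17983 = 0.057617 + 0.007457 = 0.065074
P80 = (1/0.065074)² = 15.3670² = 236.15 µm

P80 = 236.1 µm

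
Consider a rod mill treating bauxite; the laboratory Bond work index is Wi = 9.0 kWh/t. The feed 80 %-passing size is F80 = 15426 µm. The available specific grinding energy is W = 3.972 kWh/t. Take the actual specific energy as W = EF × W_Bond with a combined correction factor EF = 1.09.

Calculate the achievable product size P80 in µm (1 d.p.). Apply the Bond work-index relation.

P80 = 424.4 µm

W = 10 Wi / √P80 − 10 Wi / √F80
W_Bond = W / EF = 3.972 / 1.09 = 3.6440 kWh/t
P80^-0.5 = F80^-0.5 + W_Bond/(10 Wi)
  = 3.6440/(10·9.0) + 1/√15426 = 0.040489 + 0.008051 = 0.048541
P80 = (1/0.048541)² = 20.6013² = 424.41 µm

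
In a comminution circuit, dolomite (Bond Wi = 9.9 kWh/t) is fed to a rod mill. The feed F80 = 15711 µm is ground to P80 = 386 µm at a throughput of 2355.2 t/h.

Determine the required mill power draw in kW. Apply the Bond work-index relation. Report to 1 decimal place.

W = 10·Wi·[P80^(−½) − F80^(−½)]
W = 10·9.9·(1/√386 − 1/√15711) = 10·9.9·(0.042921) = 4.2491 kWh/t
P = W·T = 4.2491·2355.2 = 10007.6 kW

P = 10007.6 kW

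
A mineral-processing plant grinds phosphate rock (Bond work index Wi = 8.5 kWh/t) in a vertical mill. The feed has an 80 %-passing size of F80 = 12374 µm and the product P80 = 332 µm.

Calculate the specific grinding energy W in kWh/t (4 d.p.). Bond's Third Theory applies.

W = 3.9009 kWh/t

Bond: W = 10·Wi·(1/√P80 − 1/√F80)
1/√332 = 0.054882;  1/√12374 = 0.008990
W = 10·8.5·(0.054882 − 0.008990) = 3.9009 kWh/t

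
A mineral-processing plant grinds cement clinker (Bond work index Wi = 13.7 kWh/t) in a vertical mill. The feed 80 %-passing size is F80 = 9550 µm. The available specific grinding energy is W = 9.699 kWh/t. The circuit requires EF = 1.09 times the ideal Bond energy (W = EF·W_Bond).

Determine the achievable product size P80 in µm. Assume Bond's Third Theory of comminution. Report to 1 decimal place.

W = 10·Wi·[P80^(−½) − F80^(−½)]
W_Bond = W / EF = 9.699 / 1.09 = 8.8982 kWh/t
⇒ 1/√P80 = W_Bond/(10·Wi) + 1/√F80
  = 8.8982/(10·13.7) + 1/√9550 = 0.064950 + 0.010233 = 0.075183
P80 = (1/0.075183)² = 13.3009² = 176.91 µm

P80 = 176.9 µm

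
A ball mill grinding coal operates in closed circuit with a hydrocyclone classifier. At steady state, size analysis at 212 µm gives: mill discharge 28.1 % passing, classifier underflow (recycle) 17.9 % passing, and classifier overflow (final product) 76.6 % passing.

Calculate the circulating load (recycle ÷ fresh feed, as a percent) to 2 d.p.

CL = 475.49 %

Mass balance on the −212 µm fraction:
(1+r)·d = r·u + o ⇒ r = (o−d)/(d−u)
r = (76.6 − 28.1)/(28.1 − 17.9) = 48.5/10.2 = 4.7549
CL = 100·r = 475.49 %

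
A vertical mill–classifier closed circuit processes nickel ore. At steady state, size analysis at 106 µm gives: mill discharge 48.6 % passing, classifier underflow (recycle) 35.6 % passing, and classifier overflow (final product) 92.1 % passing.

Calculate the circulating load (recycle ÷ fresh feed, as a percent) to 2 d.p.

CL = 334.62 %

Two-product formula at 106 µm:
(1+r)d = ru + o → r = (o−d)/(d−u)
r = (92.1 − 48.6)/(48.6 − 35.6) = 43.5/13.0 = 3.3462
CL = 100·r = 334.62 %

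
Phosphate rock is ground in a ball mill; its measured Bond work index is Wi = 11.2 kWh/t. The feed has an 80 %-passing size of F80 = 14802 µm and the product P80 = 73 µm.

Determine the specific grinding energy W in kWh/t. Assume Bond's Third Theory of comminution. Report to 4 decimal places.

W = 10·Wi·(P80^(-½) − F80^(-½))
1/√73 = 0.117041;  1/√14802 = 0.008219
W = 10·11.2·(0.117041 − 0.008219) = 12.1880 kWh/t

W = 12.1880 kWh/t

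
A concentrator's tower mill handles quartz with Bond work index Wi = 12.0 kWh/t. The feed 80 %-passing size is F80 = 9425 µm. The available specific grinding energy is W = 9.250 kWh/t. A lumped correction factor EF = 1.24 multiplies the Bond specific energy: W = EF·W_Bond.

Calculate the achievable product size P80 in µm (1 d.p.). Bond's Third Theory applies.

W = 10·Wi·[P80^(−½) − F80^(−½)]
W_Bond = W / EF = 9.250 / 1.24 = 7.4597 kWh/t
P80^(−½) = W_Bond/(10 Wi) + F80^(−½)
  = 7.4597/(10·12.0) + 1/√9425 = 0.062164 + 0.010301 = 0.072465
P80 = (1/0.072465)² = 13.7999² = 190.44 µm

P80 = 190.4 µm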